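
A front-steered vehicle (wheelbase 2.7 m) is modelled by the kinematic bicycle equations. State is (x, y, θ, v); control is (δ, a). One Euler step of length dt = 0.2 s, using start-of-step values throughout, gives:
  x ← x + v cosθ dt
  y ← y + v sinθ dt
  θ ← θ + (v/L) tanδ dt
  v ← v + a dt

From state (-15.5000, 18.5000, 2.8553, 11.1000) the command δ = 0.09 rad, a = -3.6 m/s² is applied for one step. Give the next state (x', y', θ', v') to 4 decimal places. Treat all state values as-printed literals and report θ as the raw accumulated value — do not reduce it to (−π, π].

(-17.6296, 19.1269, 2.9295, 10.3800)

x' = -15.5000 + 11.1000·cos(2.8553)·0.2 = -17.6296
y' = 18.5000 + 11.1000·sin(2.8553)·0.2 = 19.1269
θ' = 2.8553 + (11.1000/2.7)·tan(0.09)·0.2 = 2.9295
v' = 11.1000 − 3.6000·0.2 = 10.3800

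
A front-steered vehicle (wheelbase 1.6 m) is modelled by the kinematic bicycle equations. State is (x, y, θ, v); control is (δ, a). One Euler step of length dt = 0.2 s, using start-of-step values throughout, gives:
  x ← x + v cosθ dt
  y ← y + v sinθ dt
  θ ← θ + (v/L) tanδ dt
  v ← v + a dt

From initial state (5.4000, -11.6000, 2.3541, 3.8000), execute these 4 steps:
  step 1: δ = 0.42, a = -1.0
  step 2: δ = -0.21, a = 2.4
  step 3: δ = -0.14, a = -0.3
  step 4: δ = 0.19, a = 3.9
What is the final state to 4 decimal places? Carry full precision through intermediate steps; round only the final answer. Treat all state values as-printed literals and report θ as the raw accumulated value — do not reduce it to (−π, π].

after step 1 (δ=0.42, a=-1.0): (4.863726, -11.061474, 2.566222, 3.600000)
after step 2 (δ=-0.21, a=2.4): (4.259652, -10.669689, 2.470308, 4.080000)
after step 3 (δ=-0.14, a=-0.3): (3.620705, -10.162144, 2.398438, 4.020000)
after step 4 (δ=0.19, a=3.9): (3.028690, -9.618146, 2.495078, 4.800000)

(3.0287, -9.6181, 2.4951, 4.8000)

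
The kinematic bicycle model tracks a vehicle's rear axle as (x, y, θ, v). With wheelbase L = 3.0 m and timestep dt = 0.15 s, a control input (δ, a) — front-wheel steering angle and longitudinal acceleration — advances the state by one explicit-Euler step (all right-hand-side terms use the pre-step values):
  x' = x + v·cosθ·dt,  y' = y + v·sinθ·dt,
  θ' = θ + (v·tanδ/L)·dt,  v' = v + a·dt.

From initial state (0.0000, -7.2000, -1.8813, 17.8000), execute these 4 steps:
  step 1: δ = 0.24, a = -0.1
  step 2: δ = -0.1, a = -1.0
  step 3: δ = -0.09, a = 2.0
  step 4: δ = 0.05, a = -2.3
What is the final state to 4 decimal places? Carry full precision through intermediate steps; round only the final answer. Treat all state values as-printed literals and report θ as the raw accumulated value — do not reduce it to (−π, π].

after step 1 (δ=0.24, a=-0.1): (-0.815787, -9.742320, -1.663502, 17.785000)
after step 2 (δ=-0.1, a=-1.0): (-1.062749, -12.398614, -1.752725, 17.635000)
after step 3 (δ=-0.09, a=2.0): (-1.541345, -15.000209, -1.832297, 17.935000)
after step 4 (δ=0.05, a=-2.3): (-2.236857, -17.598999, -1.787422, 17.590000)

(-2.2369, -17.5990, -1.7874, 17.5900)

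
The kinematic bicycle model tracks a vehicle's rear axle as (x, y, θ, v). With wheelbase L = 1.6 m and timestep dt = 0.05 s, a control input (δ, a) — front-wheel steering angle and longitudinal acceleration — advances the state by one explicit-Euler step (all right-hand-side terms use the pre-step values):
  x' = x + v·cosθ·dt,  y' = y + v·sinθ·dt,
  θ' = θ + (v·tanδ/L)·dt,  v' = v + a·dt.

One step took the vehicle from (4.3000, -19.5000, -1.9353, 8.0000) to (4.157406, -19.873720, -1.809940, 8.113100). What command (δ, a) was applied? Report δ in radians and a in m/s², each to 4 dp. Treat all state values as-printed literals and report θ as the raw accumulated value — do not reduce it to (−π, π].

δ = 0.4648, a = 2.2620

a = (v'−v)/dt = (0.113100)/0.05 = 2.2620
Δθ = θ'−θ = 0.125360;  (v·dt/L) = 8.0000·0.05/1.6 = 0.250000
tan δ = Δθ·L/(v·dt) = 0.501440  →  δ = 0.4648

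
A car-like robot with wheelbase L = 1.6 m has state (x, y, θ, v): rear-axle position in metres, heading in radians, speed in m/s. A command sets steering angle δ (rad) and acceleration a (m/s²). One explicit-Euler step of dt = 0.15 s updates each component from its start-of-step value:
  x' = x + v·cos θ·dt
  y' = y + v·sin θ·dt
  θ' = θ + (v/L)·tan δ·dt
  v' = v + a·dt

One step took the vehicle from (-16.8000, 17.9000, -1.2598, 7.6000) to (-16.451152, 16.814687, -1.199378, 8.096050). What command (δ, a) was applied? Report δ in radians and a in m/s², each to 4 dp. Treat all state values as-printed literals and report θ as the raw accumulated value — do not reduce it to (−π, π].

δ = 0.0846, a = 3.3070

a = (v'−v)/dt = (0.496050)/0.15 = 3.3070
Δθ = θ'−θ = 0.060422;  (v·dt/L) = 7.6000·0.15/1.6 = 0.712500
tan δ = Δθ·L/(v·dt) = 0.084803  →  δ = 0.0846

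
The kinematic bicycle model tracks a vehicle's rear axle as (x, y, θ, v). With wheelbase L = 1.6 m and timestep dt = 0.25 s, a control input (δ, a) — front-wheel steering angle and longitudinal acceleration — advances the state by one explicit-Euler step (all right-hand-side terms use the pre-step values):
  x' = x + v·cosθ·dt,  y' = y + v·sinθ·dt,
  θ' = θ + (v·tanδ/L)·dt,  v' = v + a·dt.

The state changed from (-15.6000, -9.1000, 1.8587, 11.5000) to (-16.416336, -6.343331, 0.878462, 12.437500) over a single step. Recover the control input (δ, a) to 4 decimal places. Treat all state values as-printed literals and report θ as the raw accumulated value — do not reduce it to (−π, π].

δ = -0.4994, a = 3.7500

a = (v'−v)/dt = (0.937500)/0.25 = 3.7500
Δθ = θ'−θ = -0.980238;  (v·dt/L) = 11.5000·0.25/1.6 = 1.796875
tan δ = Δθ·L/(v·dt) = -0.545524  →  δ = -0.4994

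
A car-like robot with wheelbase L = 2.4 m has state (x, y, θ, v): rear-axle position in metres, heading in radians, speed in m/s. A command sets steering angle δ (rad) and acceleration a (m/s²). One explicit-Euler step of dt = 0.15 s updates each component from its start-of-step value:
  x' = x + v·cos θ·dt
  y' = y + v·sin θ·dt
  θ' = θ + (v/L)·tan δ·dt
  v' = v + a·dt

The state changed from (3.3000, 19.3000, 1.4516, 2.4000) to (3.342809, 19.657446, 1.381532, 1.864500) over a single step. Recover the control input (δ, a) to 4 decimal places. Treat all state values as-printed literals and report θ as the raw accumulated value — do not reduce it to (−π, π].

a = (v'−v)/dt = (-0.535500)/0.15 = -3.5700
Δθ = θ'−θ = -0.070068;  (v·dt/L) = 2.4000·0.15/2.4 = 0.150000
tan δ = Δθ·L/(v·dt) = -0.467120  →  δ = -0.4370

δ = -0.4370, a = -3.5700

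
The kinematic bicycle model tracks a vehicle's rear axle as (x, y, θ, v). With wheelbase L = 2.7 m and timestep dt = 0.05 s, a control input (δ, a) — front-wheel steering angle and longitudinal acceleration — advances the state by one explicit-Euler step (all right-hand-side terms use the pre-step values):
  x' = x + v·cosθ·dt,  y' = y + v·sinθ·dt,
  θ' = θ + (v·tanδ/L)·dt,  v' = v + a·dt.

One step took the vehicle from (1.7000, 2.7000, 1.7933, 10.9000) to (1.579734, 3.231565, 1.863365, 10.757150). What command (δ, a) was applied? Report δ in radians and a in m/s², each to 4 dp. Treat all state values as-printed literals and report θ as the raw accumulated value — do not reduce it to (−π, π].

δ = 0.3341, a = -2.8570

a = (v'−v)/dt = (-0.142850)/0.05 = -2.8570
Δθ = θ'−θ = 0.070065;  (v·dt/L) = 10.9000·0.05/2.7 = 0.201852
tan δ = Δθ·L/(v·dt) = 0.347111  →  δ = 0.3341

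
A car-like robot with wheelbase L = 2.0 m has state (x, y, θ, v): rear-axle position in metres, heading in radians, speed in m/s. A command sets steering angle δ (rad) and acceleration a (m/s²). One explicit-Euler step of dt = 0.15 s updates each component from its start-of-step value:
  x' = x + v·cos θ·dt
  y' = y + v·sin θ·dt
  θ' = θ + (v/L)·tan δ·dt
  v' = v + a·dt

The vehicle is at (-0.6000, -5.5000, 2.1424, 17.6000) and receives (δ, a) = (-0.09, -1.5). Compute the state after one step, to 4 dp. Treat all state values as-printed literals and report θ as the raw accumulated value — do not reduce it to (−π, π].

x' = -0.6000 + 17.6000·cos(2.1424)·0.15 = -2.0282
y' = -5.5000 + 17.6000·sin(2.1424)·0.15 = -3.2797
θ' = 2.1424 + (17.6000/2.0)·tan(-0.09)·0.15 = 2.0233
v' = 17.6000 − 1.5000·0.15 = 17.3750

(-2.0282, -3.2797, 2.0233, 17.3750)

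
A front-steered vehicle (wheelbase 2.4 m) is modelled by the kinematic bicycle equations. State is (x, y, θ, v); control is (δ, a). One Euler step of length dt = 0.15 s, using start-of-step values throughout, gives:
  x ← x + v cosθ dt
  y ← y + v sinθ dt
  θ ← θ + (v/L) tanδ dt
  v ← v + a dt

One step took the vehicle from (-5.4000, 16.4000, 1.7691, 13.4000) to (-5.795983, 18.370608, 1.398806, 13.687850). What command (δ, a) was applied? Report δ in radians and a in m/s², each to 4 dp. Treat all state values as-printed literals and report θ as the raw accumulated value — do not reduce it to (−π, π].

a = (v'−v)/dt = (0.287850)/0.15 = 1.9190
Δθ = θ'−θ = -0.370294;  (v·dt/L) = 13.4000·0.15/2.4 = 0.837500
tan δ = Δθ·L/(v·dt) = -0.442142  →  δ = -0.4163

δ = -0.4163, a = 1.9190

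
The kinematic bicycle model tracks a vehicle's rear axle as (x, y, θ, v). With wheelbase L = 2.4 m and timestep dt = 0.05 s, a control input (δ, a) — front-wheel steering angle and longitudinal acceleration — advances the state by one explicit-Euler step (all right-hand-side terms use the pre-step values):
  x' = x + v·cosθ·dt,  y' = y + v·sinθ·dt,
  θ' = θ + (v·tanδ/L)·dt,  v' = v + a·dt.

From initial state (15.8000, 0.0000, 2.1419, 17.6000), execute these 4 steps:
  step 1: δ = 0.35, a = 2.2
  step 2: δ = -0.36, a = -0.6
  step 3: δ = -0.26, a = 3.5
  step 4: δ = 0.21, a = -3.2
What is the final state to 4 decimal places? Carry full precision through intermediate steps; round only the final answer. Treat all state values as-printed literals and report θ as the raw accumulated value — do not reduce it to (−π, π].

after step 1 (δ=0.35, a=2.2): (15.324306, 0.740348, 2.275744, 17.710000)
after step 2 (δ=-0.36, a=-0.6): (14.750508, 1.414785, 2.136867, 17.680000)
after step 3 (δ=-0.26, a=3.5): (14.276401, 2.160895, 2.038882, 17.855000)
after step 4 (δ=0.21, a=-3.2): (13.873611, 2.957615, 2.118167, 17.695000)

(13.8736, 2.9576, 2.1182, 17.6950)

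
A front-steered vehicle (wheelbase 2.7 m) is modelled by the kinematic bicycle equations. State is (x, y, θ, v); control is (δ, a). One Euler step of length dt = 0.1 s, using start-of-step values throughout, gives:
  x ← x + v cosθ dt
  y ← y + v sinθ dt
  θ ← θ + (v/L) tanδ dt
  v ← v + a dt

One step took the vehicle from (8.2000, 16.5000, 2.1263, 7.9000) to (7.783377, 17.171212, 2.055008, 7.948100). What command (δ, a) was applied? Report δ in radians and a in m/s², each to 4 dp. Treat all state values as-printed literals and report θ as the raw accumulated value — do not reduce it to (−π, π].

δ = -0.2390, a = 0.4810

a = (v'−v)/dt = (0.048100)/0.1 = 0.4810
Δθ = θ'−θ = -0.071292;  (v·dt/L) = 7.9000·0.1/2.7 = 0.292593
tan δ = Δθ·L/(v·dt) = -0.243656  →  δ = -0.2390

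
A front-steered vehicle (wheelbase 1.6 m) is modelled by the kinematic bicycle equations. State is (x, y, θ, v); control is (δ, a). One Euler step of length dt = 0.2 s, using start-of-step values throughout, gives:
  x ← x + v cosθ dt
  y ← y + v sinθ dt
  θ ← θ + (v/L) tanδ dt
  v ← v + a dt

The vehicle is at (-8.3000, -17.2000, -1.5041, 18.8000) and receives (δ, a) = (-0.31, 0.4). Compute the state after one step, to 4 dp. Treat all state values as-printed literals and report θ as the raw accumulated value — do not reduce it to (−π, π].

x' = -8.3000 + 18.8000·cos(-1.5041)·0.2 = -8.0494
y' = -17.2000 + 18.8000·sin(-1.5041)·0.2 = -20.9516
θ' = -1.5041 + (18.8000/1.6)·tan(-0.31)·0.2 = -2.2569
v' = 18.8000 + 0.4000·0.2 = 18.8800

(-8.0494, -20.9516, -2.2569, 18.8800)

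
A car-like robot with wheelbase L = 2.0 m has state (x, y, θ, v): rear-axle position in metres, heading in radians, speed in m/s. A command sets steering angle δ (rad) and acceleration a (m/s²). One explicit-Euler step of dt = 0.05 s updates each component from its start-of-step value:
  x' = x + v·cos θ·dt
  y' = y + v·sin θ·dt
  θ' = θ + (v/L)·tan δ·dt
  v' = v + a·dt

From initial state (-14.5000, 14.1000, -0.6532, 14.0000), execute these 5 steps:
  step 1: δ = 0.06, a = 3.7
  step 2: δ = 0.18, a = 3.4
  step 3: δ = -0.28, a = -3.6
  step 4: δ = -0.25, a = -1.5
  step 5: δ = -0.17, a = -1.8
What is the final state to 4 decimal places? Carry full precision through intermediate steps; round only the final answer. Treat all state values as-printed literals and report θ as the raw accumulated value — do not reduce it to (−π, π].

(-11.7012, 11.9426, -0.8218, 14.0100)

after step 1 (δ=0.06, a=3.7): (-13.944100, 13.674588, -0.632175, 14.185000)
after step 2 (δ=0.18, a=3.4): (-13.371916, 13.255492, -0.567644, 14.355000)
after step 3 (δ=-0.28, a=-3.6): (-12.766731, 12.869596, -0.670840, 14.175000)
after step 4 (δ=-0.25, a=-1.5): (-12.211567, 12.429006, -0.761327, 14.100000)
after step 5 (δ=-0.17, a=-1.8): (-11.701203, 11.942639, -0.821836, 14.010000)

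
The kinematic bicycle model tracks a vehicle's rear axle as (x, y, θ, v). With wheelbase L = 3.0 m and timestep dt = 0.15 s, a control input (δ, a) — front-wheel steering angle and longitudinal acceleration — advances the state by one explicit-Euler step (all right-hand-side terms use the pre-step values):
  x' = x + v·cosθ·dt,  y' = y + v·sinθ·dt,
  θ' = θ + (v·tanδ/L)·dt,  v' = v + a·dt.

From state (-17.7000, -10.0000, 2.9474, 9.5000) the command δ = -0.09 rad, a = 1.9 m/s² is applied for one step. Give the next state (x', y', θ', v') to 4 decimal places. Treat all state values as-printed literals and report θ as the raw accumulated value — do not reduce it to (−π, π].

x' = -17.7000 + 9.5000·cos(2.9474)·0.15 = -19.0982
y' = -10.0000 + 9.5000·sin(2.9474)·0.15 = -9.7250
θ' = 2.9474 + (9.5000/3.0)·tan(-0.09)·0.15 = 2.9045
v' = 9.5000 + 1.9000·0.15 = 9.7850

(-19.0982, -9.7250, 2.9045, 9.7850)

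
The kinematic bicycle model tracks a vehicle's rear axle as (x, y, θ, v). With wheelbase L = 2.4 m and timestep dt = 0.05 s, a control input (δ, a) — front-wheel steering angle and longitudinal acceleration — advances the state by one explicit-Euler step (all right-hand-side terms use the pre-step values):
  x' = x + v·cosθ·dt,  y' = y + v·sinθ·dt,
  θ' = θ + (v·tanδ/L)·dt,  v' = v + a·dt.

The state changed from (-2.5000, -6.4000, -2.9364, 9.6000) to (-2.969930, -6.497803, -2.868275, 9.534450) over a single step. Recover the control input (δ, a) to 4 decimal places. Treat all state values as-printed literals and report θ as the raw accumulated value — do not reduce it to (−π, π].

δ = 0.3283, a = -1.3110

a = (v'−v)/dt = (-0.065550)/0.05 = -1.3110
Δθ = θ'−θ = 0.068125;  (v·dt/L) = 9.6000·0.05/2.4 = 0.200000
tan δ = Δθ·L/(v·dt) = 0.340625  →  δ = 0.3283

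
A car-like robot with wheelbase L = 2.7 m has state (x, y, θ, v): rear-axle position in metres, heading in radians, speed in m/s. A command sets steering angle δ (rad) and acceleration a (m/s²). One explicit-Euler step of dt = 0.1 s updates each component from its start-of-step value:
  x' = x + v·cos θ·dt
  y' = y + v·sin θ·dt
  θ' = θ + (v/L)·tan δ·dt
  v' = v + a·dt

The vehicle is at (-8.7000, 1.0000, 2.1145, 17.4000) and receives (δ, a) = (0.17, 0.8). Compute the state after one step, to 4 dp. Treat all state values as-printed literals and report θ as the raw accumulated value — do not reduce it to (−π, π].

x' = -8.7000 + 17.4000·cos(2.1145)·0.1 = -9.6001
y' = 1.0000 + 17.4000·sin(2.1145)·0.1 = 2.4891
θ' = 2.1145 + (17.4000/2.7)·tan(0.17)·0.1 = 2.2251
v' = 17.4000 + 0.8000·0.1 = 17.4800

(-9.6001, 2.4891, 2.2251, 17.4800)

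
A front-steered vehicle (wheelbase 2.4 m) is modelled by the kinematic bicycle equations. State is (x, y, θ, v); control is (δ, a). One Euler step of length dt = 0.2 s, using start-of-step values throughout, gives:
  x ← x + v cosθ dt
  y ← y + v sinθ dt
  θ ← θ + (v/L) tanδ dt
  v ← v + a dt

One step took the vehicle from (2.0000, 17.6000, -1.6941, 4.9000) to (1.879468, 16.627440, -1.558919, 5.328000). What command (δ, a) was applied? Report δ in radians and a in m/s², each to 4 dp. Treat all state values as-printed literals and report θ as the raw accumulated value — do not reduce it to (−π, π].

δ = 0.3197, a = 2.1400

a = (v'−v)/dt = (0.428000)/0.2 = 2.1400
Δθ = θ'−θ = 0.135181;  (v·dt/L) = 4.9000·0.2/2.4 = 0.408333
tan δ = Δθ·L/(v·dt) = 0.331056  →  δ = 0.3197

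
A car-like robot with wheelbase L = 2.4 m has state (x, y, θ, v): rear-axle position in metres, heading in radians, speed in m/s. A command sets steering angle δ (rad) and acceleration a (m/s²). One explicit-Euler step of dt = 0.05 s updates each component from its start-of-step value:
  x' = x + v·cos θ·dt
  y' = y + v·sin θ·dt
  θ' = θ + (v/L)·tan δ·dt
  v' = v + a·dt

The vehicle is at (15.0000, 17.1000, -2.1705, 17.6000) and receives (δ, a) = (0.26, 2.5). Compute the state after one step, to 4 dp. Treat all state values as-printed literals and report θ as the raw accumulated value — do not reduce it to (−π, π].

(14.5033, 16.3736, -2.0730, 17.7250)

x' = 15.0000 + 17.6000·cos(-2.1705)·0.05 = 14.5033
y' = 17.1000 + 17.6000·sin(-2.1705)·0.05 = 16.3736
θ' = -2.1705 + (17.6000/2.4)·tan(0.26)·0.05 = -2.0730
v' = 17.6000 + 2.5000·0.05 = 17.7250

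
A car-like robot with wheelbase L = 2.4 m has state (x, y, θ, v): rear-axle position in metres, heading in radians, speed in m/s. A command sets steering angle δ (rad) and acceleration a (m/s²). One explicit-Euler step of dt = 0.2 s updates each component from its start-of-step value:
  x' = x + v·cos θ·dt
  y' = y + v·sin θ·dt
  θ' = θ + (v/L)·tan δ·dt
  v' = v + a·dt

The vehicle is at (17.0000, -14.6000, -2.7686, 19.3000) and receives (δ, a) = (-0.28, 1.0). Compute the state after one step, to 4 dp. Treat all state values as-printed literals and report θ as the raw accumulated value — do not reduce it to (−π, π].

(13.4054, -16.0066, -3.2311, 19.5000)

x' = 17.0000 + 19.3000·cos(-2.7686)·0.2 = 13.4054
y' = -14.6000 + 19.3000·sin(-2.7686)·0.2 = -16.0066
θ' = -2.7686 + (19.3000/2.4)·tan(-0.28)·0.2 = -3.2311
v' = 19.3000 + 1.0000·0.2 = 19.5000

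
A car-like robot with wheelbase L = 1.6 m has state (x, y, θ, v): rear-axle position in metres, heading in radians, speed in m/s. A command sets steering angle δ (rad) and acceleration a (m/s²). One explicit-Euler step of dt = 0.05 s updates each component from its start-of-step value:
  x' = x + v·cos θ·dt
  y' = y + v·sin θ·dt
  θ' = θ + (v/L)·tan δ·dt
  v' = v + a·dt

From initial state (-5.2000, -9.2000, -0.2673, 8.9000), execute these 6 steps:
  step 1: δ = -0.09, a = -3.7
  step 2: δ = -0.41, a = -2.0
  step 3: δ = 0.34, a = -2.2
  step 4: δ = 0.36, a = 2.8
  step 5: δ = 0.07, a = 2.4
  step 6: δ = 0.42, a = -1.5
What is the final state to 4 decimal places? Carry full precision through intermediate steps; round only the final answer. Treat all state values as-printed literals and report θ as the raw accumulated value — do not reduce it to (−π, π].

(-2.7023, -9.9251, -0.0742, 8.6900)

after step 1 (δ=-0.09, a=-3.7): (-4.770803, -9.317537, -0.292399, 8.715000)
after step 2 (δ=-0.41, a=-2.0): (-4.353548, -9.443142, -0.410768, 8.615000)
after step 3 (δ=0.34, a=-2.2): (-3.958631, -9.615147, -0.315536, 8.505000)
after step 4 (δ=0.36, a=2.8): (-3.554375, -9.747112, -0.215495, 8.645000)
after step 5 (δ=0.07, a=2.4): (-3.132123, -9.839541, -0.196553, 8.765000)
after step 6 (δ=0.42, a=-1.5): (-2.702311, -9.925127, -0.074234, 8.690000)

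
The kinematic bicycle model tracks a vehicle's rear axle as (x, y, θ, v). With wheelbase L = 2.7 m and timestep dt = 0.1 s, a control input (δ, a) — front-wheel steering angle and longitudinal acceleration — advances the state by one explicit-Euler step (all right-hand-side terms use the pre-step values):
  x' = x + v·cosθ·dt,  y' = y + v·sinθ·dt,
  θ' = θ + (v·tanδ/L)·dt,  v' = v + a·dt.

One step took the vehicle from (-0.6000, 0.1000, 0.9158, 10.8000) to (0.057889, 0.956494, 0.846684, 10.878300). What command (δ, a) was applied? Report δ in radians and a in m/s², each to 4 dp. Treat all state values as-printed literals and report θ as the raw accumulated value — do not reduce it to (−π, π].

a = (v'−v)/dt = (0.078300)/0.1 = 0.7830
Δθ = θ'−θ = -0.069116;  (v·dt/L) = 10.8000·0.1/2.7 = 0.400000
tan δ = Δθ·L/(v·dt) = -0.172790  →  δ = -0.1711

δ = -0.1711, a = 0.7830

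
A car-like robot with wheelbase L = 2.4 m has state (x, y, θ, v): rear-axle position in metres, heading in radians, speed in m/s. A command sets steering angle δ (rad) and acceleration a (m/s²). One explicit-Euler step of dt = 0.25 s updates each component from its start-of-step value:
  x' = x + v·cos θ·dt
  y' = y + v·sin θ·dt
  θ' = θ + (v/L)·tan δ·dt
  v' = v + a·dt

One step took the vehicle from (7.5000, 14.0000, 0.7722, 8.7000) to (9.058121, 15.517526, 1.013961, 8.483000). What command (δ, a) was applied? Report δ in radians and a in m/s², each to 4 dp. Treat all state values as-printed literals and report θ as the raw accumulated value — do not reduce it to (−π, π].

a = (v'−v)/dt = (-0.217000)/0.25 = -0.8680
Δθ = θ'−θ = 0.241761;  (v·dt/L) = 8.7000·0.25/2.4 = 0.906250
tan δ = Δθ·L/(v·dt) = 0.266771  →  δ = 0.2607

δ = 0.2607, a = -0.8680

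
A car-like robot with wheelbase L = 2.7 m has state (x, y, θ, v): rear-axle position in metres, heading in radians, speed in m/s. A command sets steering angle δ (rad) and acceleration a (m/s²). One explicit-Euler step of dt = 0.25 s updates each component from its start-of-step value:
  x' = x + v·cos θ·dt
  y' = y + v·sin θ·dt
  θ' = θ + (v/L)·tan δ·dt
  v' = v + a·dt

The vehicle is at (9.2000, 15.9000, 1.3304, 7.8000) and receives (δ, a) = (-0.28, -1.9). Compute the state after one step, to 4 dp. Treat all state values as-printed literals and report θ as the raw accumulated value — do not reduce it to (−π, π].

x' = 9.2000 + 7.8000·cos(1.3304)·0.25 = 9.6643
y' = 15.9000 + 7.8000·sin(1.3304)·0.25 = 17.7939
θ' = 1.3304 + (7.8000/2.7)·tan(-0.28)·0.25 = 1.1227
v' = 7.8000 − 1.9000·0.25 = 7.3250

(9.6643, 17.7939, 1.1227, 7.3250)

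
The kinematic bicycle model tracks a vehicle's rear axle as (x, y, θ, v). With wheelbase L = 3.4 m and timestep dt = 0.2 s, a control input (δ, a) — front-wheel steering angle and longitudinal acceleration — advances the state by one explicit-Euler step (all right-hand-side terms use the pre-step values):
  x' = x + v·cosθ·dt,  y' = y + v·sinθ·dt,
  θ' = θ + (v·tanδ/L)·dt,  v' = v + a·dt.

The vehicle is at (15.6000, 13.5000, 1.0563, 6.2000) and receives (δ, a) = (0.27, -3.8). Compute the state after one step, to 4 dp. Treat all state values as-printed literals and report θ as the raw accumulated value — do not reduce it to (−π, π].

(16.2102, 14.5795, 1.1572, 5.4400)

x' = 15.6000 + 6.2000·cos(1.0563)·0.2 = 16.2102
y' = 13.5000 + 6.2000·sin(1.0563)·0.2 = 14.5795
θ' = 1.0563 + (6.2000/3.4)·tan(0.27)·0.2 = 1.1572
v' = 6.2000 − 3.8000·0.2 = 5.4400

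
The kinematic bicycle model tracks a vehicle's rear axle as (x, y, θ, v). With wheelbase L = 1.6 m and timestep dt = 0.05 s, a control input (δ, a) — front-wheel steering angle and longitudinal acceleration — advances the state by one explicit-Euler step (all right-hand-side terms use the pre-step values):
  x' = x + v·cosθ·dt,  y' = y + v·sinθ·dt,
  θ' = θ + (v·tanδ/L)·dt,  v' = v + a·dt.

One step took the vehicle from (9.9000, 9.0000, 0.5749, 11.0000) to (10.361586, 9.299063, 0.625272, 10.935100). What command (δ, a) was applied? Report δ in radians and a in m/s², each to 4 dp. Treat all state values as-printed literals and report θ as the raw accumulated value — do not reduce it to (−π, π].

a = (v'−v)/dt = (-0.064900)/0.05 = -1.2980
Δθ = θ'−θ = 0.050372;  (v·dt/L) = 11.0000·0.05/1.6 = 0.343750
tan δ = Δθ·L/(v·dt) = 0.146537  →  δ = 0.1455

δ = 0.1455, a = -1.2980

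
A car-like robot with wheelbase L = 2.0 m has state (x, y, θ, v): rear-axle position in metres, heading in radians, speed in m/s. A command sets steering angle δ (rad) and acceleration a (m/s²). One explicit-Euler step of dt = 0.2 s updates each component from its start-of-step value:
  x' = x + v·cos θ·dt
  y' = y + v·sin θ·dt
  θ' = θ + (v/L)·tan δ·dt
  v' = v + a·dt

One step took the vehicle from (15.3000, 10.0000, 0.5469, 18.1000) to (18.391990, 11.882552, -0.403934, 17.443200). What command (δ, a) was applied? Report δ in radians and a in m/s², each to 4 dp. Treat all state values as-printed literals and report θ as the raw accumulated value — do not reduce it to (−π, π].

δ = -0.4837, a = -3.2840

a = (v'−v)/dt = (-0.656800)/0.2 = -3.2840
Δθ = θ'−θ = -0.950834;  (v·dt/L) = 18.1000·0.2/2.0 = 1.810000
tan δ = Δθ·L/(v·dt) = -0.525323  →  δ = -0.4837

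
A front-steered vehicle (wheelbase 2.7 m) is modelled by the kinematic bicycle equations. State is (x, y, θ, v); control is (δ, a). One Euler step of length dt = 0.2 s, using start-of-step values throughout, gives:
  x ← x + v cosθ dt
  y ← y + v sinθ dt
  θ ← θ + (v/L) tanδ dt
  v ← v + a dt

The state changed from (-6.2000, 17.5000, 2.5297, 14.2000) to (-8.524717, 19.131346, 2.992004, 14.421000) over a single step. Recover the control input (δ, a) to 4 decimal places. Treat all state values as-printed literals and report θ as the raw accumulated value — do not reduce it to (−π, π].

a = (v'−v)/dt = (0.221000)/0.2 = 1.1050
Δθ = θ'−θ = 0.462304;  (v·dt/L) = 14.2000·0.2/2.7 = 1.051852
tan δ = Δθ·L/(v·dt) = 0.439514  →  δ = 0.4141

δ = 0.4141, a = 1.1050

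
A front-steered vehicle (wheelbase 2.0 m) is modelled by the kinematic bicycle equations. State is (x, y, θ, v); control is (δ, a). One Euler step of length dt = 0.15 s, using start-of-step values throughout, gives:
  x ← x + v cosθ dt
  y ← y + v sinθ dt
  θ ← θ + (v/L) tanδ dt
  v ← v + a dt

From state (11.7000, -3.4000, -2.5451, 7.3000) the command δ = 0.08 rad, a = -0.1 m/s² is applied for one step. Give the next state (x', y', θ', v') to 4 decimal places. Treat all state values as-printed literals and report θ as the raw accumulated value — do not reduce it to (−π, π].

x' = 11.7000 + 7.3000·cos(-2.5451)·0.15 = 10.7941
y' = -3.4000 + 7.3000·sin(-2.5451)·0.15 = -4.0151
θ' = -2.5451 + (7.3000/2.0)·tan(0.08)·0.15 = -2.5012
v' = 7.3000 − 0.1000·0.15 = 7.2850

(10.7941, -4.0151, -2.5012, 7.2850)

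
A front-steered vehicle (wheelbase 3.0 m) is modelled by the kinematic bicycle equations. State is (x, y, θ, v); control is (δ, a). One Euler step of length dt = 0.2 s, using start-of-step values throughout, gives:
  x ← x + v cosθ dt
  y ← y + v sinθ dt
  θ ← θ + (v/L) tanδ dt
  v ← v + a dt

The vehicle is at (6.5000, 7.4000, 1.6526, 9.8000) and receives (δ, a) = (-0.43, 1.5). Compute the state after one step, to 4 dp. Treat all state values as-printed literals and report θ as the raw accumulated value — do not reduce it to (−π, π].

x' = 6.5000 + 9.8000·cos(1.6526)·0.2 = 6.3398
y' = 7.4000 + 9.8000·sin(1.6526)·0.2 = 9.3534
θ' = 1.6526 + (9.8000/3.0)·tan(-0.43)·0.2 = 1.3530
v' = 9.8000 + 1.5000·0.2 = 10.1000

(6.3398, 9.3534, 1.3530, 10.1000)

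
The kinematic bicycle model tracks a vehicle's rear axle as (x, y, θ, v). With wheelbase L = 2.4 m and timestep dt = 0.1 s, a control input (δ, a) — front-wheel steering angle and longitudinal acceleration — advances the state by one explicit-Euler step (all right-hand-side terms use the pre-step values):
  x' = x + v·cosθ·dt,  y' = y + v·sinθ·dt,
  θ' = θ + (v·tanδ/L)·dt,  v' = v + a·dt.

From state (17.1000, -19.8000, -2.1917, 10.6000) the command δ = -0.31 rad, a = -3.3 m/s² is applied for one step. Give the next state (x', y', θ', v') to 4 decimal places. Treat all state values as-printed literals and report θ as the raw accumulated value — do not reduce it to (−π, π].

x' = 17.1000 + 10.6000·cos(-2.1917)·0.1 = 16.4833
y' = -19.8000 + 10.6000·sin(-2.1917)·0.1 = -20.6622
θ' = -2.1917 + (10.6000/2.4)·tan(-0.31)·0.1 = -2.3332
v' = 10.6000 − 3.3000·0.1 = 10.2700

(16.4833, -20.6622, -2.3332, 10.2700)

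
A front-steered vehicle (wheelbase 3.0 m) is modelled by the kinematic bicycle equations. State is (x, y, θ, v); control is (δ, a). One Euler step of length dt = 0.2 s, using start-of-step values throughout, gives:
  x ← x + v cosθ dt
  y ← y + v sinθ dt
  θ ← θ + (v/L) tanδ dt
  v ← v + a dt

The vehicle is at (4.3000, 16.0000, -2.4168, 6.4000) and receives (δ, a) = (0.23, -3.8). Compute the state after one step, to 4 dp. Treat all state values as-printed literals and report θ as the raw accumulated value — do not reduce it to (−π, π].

x' = 4.3000 + 6.4000·cos(-2.4168)·0.2 = 3.3417
y' = 16.0000 + 6.4000·sin(-2.4168)·0.2 = 15.1514
θ' = -2.4168 + (6.4000/3.0)·tan(0.23)·0.2 = -2.3169
v' = 6.4000 − 3.8000·0.2 = 5.6400

(3.3417, 15.1514, -2.3169, 5.6400)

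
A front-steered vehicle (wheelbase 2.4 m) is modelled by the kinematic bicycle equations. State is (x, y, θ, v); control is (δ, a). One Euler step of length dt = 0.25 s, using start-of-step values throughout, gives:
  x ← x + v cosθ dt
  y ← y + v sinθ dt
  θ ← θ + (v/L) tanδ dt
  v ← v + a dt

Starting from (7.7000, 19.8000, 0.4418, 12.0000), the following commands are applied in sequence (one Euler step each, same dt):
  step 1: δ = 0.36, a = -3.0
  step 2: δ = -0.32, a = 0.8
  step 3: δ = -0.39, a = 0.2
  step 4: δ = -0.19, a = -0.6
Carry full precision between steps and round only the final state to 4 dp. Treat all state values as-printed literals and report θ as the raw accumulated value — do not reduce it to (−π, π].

after step 1 (δ=0.36, a=-3.0): (10.411951, 21.082702, 0.912304, 11.250000)
after step 2 (δ=-0.32, a=0.8): (12.132991, 23.307152, 0.523957, 11.450000)
after step 3 (δ=-0.39, a=0.2): (14.611476, 24.739289, 0.033688, 11.500000)
after step 4 (δ=-0.19, a=-0.6): (17.484845, 24.836123, -0.196695, 11.350000)

(17.4848, 24.8361, -0.1967, 11.3500)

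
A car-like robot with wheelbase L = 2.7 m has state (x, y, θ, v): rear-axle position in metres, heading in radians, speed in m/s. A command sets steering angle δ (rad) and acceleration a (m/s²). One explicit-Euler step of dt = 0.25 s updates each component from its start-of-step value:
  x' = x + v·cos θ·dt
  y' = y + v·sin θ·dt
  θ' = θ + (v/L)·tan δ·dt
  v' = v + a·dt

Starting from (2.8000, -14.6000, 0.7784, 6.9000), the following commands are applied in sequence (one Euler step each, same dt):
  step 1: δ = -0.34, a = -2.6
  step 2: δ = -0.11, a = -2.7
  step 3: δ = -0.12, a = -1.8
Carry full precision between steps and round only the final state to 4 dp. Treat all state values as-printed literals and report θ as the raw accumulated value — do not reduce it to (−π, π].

after step 1 (δ=-0.34, a=-2.6): (4.028265, -13.388807, 0.552401, 6.250000)
after step 2 (δ=-0.11, a=-2.7): (5.358370, -12.568911, 0.488486, 5.575000)
after step 3 (δ=-0.12, a=-1.8): (6.589113, -11.914839, 0.426243, 5.125000)

(6.5891, -11.9148, 0.4262, 5.1250)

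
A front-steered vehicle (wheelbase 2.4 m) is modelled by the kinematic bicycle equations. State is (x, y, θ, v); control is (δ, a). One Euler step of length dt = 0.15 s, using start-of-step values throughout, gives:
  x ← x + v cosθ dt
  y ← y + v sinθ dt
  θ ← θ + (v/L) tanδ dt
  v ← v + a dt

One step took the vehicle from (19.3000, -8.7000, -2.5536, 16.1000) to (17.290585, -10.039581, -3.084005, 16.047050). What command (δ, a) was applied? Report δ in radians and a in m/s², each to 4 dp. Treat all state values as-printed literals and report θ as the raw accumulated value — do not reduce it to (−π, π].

δ = -0.4851, a = -0.3530

a = (v'−v)/dt = (-0.052950)/0.15 = -0.3530
Δθ = θ'−θ = -0.530405;  (v·dt/L) = 16.1000·0.15/2.4 = 1.006250
tan δ = Δθ·L/(v·dt) = -0.527111  →  δ = -0.4851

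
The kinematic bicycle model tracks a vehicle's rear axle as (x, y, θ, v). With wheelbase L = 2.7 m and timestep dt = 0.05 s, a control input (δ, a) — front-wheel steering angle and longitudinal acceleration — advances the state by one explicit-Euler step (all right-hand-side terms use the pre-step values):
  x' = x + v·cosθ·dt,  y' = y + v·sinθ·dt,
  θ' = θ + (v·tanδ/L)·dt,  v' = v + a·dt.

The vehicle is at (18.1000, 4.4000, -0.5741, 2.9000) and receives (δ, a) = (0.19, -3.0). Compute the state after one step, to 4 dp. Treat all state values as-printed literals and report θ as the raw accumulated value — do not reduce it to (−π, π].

(18.2218, 4.3213, -0.5638, 2.7500)

x' = 18.1000 + 2.9000·cos(-0.5741)·0.05 = 18.2218
y' = 4.4000 + 2.9000·sin(-0.5741)·0.05 = 4.3213
θ' = -0.5741 + (2.9000/2.7)·tan(0.19)·0.05 = -0.5638
v' = 2.9000 − 3.0000·0.05 = 2.7500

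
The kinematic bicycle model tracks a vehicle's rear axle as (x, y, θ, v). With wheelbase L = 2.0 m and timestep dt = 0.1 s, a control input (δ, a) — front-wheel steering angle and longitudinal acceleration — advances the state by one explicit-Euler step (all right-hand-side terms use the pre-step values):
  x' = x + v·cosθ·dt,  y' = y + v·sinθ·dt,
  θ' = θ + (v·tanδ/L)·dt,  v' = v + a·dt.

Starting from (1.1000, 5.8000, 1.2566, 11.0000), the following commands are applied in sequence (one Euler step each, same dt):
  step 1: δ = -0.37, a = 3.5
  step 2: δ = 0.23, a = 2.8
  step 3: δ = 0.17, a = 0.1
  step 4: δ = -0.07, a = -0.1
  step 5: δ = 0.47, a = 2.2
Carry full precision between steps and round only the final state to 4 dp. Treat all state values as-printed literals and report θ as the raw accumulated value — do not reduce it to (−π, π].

after step 1 (δ=-0.37, a=3.5): (1.439957, 6.846150, 1.043275, 11.350000)
after step 2 (δ=0.23, a=2.8): (2.011308, 7.826855, 1.176152, 11.630000)
after step 3 (δ=0.17, a=0.1): (2.458459, 8.900459, 1.275970, 11.640000)
after step 4 (δ=-0.07, a=-0.1): (2.796687, 10.014235, 1.235163, 11.630000)
after step 5 (δ=0.47, a=2.2): (3.179740, 11.112342, 1.530546, 11.850000)

(3.1797, 11.1123, 1.5305, 11.8500)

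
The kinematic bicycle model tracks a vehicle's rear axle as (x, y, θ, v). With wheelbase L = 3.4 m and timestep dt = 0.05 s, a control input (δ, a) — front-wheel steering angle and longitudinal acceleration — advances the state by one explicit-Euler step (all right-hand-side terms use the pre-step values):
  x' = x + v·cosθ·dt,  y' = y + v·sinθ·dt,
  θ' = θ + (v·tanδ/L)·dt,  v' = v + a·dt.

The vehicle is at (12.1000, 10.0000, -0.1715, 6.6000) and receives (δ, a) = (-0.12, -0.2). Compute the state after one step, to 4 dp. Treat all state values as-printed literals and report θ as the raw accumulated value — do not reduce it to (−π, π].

(12.4252, 9.9437, -0.1832, 6.5900)

x' = 12.1000 + 6.6000·cos(-0.1715)·0.05 = 12.4252
y' = 10.0000 + 6.6000·sin(-0.1715)·0.05 = 9.9437
θ' = -0.1715 + (6.6000/3.4)·tan(-0.12)·0.05 = -0.1832
v' = 6.6000 − 0.2000·0.05 = 6.5900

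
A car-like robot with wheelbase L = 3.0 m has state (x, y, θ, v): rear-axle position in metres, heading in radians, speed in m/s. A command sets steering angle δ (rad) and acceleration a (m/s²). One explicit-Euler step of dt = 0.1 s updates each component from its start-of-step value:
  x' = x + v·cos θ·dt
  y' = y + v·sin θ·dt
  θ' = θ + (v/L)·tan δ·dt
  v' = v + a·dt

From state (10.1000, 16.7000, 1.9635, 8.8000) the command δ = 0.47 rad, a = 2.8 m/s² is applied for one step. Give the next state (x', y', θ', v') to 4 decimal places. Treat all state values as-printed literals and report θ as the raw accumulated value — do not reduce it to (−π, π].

(9.7632, 17.5130, 2.1125, 9.0800)

x' = 10.1000 + 8.8000·cos(1.9635)·0.1 = 9.7632
y' = 16.7000 + 8.8000·sin(1.9635)·0.1 = 17.5130
θ' = 1.9635 + (8.8000/3.0)·tan(0.47)·0.1 = 2.1125
v' = 8.8000 + 2.8000·0.1 = 9.0800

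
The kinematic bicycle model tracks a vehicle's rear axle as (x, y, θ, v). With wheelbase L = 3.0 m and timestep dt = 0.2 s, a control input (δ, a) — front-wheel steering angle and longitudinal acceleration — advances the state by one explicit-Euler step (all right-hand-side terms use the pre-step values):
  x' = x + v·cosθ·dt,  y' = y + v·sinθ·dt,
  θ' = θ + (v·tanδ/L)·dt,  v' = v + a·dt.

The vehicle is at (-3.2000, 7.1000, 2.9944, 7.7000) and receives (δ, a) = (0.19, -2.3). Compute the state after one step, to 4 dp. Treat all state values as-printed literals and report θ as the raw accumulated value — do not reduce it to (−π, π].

x' = -3.2000 + 7.7000·cos(2.9944)·0.2 = -4.7233
y' = 7.1000 + 7.7000·sin(2.9944)·0.2 = 7.3259
θ' = 2.9944 + (7.7000/3.0)·tan(0.19)·0.2 = 3.0931
v' = 7.7000 − 2.3000·0.2 = 7.2400

(-4.7233, 7.3259, 3.0931, 7.2400)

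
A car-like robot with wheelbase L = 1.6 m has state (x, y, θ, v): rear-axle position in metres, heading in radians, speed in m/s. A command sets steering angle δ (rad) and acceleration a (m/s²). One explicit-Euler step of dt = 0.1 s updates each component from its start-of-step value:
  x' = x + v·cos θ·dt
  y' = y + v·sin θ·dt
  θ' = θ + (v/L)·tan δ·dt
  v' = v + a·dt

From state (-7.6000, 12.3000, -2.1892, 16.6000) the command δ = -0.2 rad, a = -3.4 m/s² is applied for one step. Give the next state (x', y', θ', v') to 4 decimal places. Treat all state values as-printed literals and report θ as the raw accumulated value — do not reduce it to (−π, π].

x' = -7.6000 + 16.6000·cos(-2.1892)·0.1 = -8.5624
y' = 12.3000 + 16.6000·sin(-2.1892)·0.1 = 10.9474
θ' = -2.1892 + (16.6000/1.6)·tan(-0.2)·0.1 = -2.3995
v' = 16.6000 − 3.4000·0.1 = 16.2600

(-8.5624, 10.9474, -2.3995, 16.2600)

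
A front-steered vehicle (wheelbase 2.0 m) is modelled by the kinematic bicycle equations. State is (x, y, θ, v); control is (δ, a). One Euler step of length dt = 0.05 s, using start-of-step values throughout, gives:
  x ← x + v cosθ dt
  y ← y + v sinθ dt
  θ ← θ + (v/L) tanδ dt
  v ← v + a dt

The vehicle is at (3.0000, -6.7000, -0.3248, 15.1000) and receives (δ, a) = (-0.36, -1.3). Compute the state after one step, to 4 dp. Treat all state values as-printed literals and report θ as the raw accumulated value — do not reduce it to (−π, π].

(3.7155, -6.9409, -0.4669, 15.0350)

x' = 3.0000 + 15.1000·cos(-0.3248)·0.05 = 3.7155
y' = -6.7000 + 15.1000·sin(-0.3248)·0.05 = -6.9409
θ' = -0.3248 + (15.1000/2.0)·tan(-0.36)·0.05 = -0.4669
v' = 15.1000 − 1.3000·0.05 = 15.0350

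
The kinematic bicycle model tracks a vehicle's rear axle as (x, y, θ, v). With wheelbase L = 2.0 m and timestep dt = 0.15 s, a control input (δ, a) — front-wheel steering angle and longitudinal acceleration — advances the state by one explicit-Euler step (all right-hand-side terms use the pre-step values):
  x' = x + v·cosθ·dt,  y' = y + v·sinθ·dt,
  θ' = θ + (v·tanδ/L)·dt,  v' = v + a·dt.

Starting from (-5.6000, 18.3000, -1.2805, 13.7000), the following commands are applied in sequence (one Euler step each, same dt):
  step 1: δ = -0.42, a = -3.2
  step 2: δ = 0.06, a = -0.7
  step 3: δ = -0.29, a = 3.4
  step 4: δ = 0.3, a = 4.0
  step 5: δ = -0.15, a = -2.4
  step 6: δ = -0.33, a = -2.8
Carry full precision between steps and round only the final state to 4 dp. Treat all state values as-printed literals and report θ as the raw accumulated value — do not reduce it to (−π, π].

after step 1 (δ=-0.42, a=-3.2): (-5.011785, 16.330983, -1.739353, 13.220000)
after step 2 (δ=0.06, a=-0.7): (-5.344453, 14.376086, -1.679792, 13.115000)
after step 3 (δ=-0.29, a=3.4): (-5.558450, 12.420510, -1.973318, 13.625000)
after step 4 (δ=0.3, a=4.0): (-6.359068, 10.540105, -1.657215, 14.225000)
after step 5 (δ=-0.15, a=-2.4): (-6.543234, 8.414318, -1.818457, 13.865000)
after step 6 (δ=-0.33, a=-2.8): (-7.053058, 6.398024, -2.174641, 13.445000)

(-7.0531, 6.3980, -2.1746, 13.4450)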